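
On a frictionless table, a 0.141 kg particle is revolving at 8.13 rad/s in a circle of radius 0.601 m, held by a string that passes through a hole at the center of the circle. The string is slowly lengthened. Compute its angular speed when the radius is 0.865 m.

No torque about the axis ⇒ m r₁² ω₁ = m r₂² ω₂.
ω₂ = ω₁ (r₁/r₂)² = (8.13)(0.601/0.865)² = 3.925 rad/s.

ω₂ ≈ 3.92 rad/s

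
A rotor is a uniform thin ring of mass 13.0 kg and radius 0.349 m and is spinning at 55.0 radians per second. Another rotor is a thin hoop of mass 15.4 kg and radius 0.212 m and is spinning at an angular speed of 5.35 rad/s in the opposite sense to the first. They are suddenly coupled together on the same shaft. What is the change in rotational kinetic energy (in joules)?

ΔKE ≈ -877 J

The coupling torques are internal; angular momentum about the shared axis is conserved.
Moments of inertia: I_A = (13.0)(0.349)² = 1.583 kg·m²; I_B = (15.4)(0.212)² = 0.6921 kg·m².
Taking A's sense as positive: L = (1.583)(55.0) − (0.6921)(5.35) = 83.38 kg·m²·rad/s.
Combined I = 1.583 + 0.6921 = 2.276 kg·m².
ω_f = L / I = 83.38 / 2.276 = 36.64 rad/s.
KE_i = ½ΣIω² = 2405 J; KE_f = ½(2.276)(36.64)² = 1528 J.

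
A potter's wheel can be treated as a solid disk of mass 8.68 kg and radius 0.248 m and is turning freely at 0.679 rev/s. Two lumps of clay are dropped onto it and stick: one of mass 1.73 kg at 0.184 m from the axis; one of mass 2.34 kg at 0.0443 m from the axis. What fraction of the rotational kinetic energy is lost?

fraction ≈ 0.191

The added mass arrives with no angular momentum about the axis, and any external torque about the axis is negligible, so the system's angular momentum is conserved.
I_p = ½(8.68)(0.248)² = 0.2669 kg·m².
Added inertia Σmr² = (1.73)(0.184)² + (2.34)(0.0443)² = 0.06316 kg·m²; I_f = 0.2669 + 0.06316 = 0.3301 kg·m².
ω_f = I_p ω_i / I_f = (0.2669)(0.679) / 0.3301 = 0.5491 rev/s.
KE_i = ½(0.2669)(4.266 rad/s)² = 2.429 J; KE_f = ½(0.3301)(3.450)² = 1.964 J.
Fraction lost = 0.1914.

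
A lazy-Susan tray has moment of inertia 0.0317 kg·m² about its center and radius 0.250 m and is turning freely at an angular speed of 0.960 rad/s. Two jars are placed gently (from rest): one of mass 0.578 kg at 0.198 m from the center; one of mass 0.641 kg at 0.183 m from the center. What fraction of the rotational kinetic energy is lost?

The added mass arrives with no angular momentum about the center, and any external torque about the center is negligible, so the system's angular momentum is conserved.
Added inertia Σmr² = (0.578)(0.198)² + (0.641)(0.183)² = 0.04413 kg·m²; I_f = 0.03170 + 0.04413 = 0.07583 kg·m².
ω_f = I_p ω_i / I_f = (0.03170)(0.960) / 0.07583 = 0.4013 rad/s.
KE_i = ½(0.03170)(0.9600 rad/s)² = 0.01461 J; KE_f = ½(0.07583)(0.4013)² = 0.006107 J.
Fraction lost = 0.5819.

fraction ≈ 0.582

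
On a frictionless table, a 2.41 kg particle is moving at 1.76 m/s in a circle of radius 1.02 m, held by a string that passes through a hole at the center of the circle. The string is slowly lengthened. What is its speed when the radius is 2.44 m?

v₂ ≈ 0.736 m/s

The only horizontal force on the mass is along the cord (radial), so it exerts no torque about the hole and angular momentum m v r is conserved.
v₂ = v₁ r₁ / r₂ = (1.76)(1.02) / (2.44) = 0.7357 m/s.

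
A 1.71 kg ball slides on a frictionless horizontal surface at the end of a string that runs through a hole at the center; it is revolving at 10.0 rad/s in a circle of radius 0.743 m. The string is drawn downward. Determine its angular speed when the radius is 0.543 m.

No torque about the axis ⇒ m r₁² ω₁ = m r₂² ω₂.
ω₂ = ω₁ (r₁/r₂)² = (10.0)(0.743/0.543)² = 18.72 rad/s.

ω₂ ≈ 18.7 rad/s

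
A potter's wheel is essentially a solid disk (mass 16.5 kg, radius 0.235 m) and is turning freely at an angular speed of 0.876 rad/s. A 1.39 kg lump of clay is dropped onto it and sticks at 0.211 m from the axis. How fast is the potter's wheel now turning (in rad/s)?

ω_f ≈ 0.771 rad/s

No external torque acts about the axis; L_before = L_after.
I_p = ½(16.5)(0.235)² = 0.4556 kg·m².
Added inertia Σmr² = (1.39)(0.211)² = 0.06188 kg·m²; I_f = 0.4556 + 0.06188 = 0.5175 kg·m².
ω_f = I_p ω_i / I_f = (0.4556)(0.876) / 0.5175 = 0.7712 rad/s.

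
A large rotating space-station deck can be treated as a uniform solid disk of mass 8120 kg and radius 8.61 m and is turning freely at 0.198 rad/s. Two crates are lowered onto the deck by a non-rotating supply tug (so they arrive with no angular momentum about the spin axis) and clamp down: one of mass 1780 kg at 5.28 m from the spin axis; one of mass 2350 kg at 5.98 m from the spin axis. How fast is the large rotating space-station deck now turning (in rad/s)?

ω_f ≈ 0.137 rad/s

No external torque acts about the spin axis; L_before = L_after.
I_p = ½(8120)(8.61)² = 3.010e+05 kg·m².
Added inertia Σmr² = (1780)(5.28)² + (2350)(5.98)² = 1.337e+05 kg·m²; I_f = 3.010e+05 + 1.337e+05 = 4.346e+05 kg·m².
ω_f = I_p ω_i / I_f = (3.010e+05)(0.198) / 4.346e+05 = 0.1371 rad/s.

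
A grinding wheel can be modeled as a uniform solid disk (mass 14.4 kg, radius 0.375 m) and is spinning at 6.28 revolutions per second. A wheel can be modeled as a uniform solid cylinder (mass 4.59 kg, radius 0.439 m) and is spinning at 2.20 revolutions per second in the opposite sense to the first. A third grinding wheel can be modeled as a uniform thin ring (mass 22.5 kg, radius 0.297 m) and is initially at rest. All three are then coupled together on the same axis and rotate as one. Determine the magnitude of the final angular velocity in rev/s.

|ω_f| ≈ 1.57 rev/s

No external torque acts about the common axis, so total angular momentum is conserved.
Moments of inertia: I_A = ½(14.4)(0.375)² = 1.013 kg·m²; I_B = ½(4.59)(0.439)² = 0.4423 kg·m²; I_C = (22.5)(0.297)² = 1.985 kg·m².
Taking A's sense as positive: L = (1.013)(6.28) − (0.4423)(2.20) = 5.385 kg·m²·rev/s.
Combined I = 1.013 + 0.4423 + 1.985 = 3.439 kg·m².
ω_f = L / I = 5.385 / 3.439 = 1.566 rev/s.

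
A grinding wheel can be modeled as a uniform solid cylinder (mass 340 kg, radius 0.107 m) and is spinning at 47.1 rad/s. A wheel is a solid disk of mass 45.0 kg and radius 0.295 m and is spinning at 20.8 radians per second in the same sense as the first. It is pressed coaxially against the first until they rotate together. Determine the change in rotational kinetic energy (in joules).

ΔKE ≈ -338 J

No external torque acts about the common axis, so total angular momentum is conserved.
Moments of inertia: I_A = ½(340)(0.107)² = 1.946 kg·m²; I_B = ½(45.0)(0.295)² = 1.958 kg·m².
Taking A's sense as positive: L = (1.946)(47.1) + (1.958)(20.8) = 132.4 kg·m²·rad/s.
Combined I = 1.946 + 1.958 = 3.904 kg·m².
ω_f = L / I = 132.4 / 3.904 = 33.91 rad/s.
KE_i = ½ΣIω² = 2582 J; KE_f = ½(3.904)(33.91)² = 2245 J.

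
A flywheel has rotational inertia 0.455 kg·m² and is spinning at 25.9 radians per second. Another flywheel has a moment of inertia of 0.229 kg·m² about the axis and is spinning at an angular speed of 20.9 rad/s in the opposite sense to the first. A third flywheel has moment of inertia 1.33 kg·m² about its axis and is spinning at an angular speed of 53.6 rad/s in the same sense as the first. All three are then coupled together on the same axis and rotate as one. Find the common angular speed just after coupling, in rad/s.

The coupling torques are internal; angular momentum about the shared axis is conserved.
Taking A's sense as positive: L = (0.4550)(25.9) − (0.2290)(20.9) + (1.330)(53.6) = 78.29 kg·m²·rad/s.
Combined I = 0.4550 + 0.2290 + 1.330 = 2.014 kg·m².
ω_f = L / I = 78.29 / 2.014 = 38.87 rad/s.

|ω_f| ≈ 38.9 rad/s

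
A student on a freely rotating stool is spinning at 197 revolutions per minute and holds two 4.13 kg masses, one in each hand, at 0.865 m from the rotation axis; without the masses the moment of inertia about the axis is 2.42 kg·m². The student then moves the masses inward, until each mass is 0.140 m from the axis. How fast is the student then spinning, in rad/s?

With no external torque about the axis, L is conserved: I₁ω₁ = I₂ω₂.
I₁ = 2.42 + 2(4.13)(0.865)² = 8.600 kg·m²; I₂ = 2.42 + 2(4.13)(0.140)² = 2.582 kg·m².
ω₂ = I₁ω₁ / I₂ = (8.600)(197 rpm) / (2.582) = 656.2 rpm = 68.72 rad/s.

ω₂ ≈ 68.7 rad/s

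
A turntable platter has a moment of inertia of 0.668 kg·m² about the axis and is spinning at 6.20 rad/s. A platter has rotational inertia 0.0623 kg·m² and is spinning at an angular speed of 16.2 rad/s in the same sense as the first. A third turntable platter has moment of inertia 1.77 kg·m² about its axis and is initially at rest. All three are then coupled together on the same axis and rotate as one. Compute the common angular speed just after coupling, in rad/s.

No external torque acts about the common axis, so total angular momentum is conserved.
Taking A's sense as positive: L = (0.6680)(6.20) + (0.06230)(16.2) = 5.151 kg·m²·rad/s.
Combined I = 0.6680 + 0.06230 + 1.770 = 2.500 kg·m².
ω_f = L / I = 5.151 / 2.500 = 2.060 rad/s.

|ω_f| ≈ 2.06 rad/s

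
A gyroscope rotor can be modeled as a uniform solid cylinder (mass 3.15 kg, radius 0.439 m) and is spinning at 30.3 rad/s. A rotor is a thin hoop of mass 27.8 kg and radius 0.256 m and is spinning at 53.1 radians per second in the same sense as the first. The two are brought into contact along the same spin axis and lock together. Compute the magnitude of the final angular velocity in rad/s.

|ω_f| ≈ 49.8 rad/s

No external torque acts about the common axis, so total angular momentum is conserved.
Moments of inertia: I_A = ½(3.15)(0.439)² = 0.3035 kg·m²; I_B = (27.8)(0.256)² = 1.822 kg·m².
Taking A's sense as positive: L = (0.3035)(30.3) + (1.822)(53.1) = 105.9 kg·m²·rad/s.
Combined I = 0.3035 + 1.822 = 2.125 kg·m².
ω_f = L / I = 105.9 / 2.125 = 49.84 rad/s.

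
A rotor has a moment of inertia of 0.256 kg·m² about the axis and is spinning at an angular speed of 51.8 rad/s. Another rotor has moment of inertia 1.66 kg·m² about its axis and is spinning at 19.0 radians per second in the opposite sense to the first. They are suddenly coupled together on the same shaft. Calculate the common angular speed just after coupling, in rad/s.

|ω_f| ≈ 9.54 rad/s

The coupling torques are internal; angular momentum about the shared axis is conserved.
Taking A's sense as positive: L = (0.2560)(51.8) − (1.660)(19.0) = -18.28 kg·m²·rad/s.
Combined I = 0.2560 + 1.660 = 1.916 kg·m².
ω_f = L / I = -18.28 / 1.916 = -9.540 rad/s.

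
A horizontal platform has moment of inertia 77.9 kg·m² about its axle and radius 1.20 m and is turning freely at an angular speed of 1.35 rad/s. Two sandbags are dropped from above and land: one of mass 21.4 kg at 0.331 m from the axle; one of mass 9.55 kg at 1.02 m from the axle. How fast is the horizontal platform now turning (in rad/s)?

ω_f ≈ 1.17 rad/s

No external torque acts about the axle; L_before = L_after.
Added inertia Σmr² = (21.4)(0.331)² + (9.55)(1.02)² = 12.28 kg·m²; I_f = 77.90 + 12.28 = 90.18 kg·m².
ω_f = I_p ω_i / I_f = (77.90)(1.35) / 90.18 = 1.166 rad/s.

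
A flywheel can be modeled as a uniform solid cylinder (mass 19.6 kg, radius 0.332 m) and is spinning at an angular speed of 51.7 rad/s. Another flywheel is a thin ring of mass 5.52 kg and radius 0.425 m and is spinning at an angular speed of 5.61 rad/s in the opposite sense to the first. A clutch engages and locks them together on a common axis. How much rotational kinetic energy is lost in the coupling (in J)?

No external torque acts about the common axis, so total angular momentum is conserved.
Moments of inertia: I_A = ½(19.6)(0.332)² = 1.080 kg·m²; I_B = (5.52)(0.425)² = 0.9970 kg·m².
Taking A's sense as positive: L = (1.080)(51.7) − (0.9970)(5.61) = 50.25 kg·m²·rad/s.
Combined I = 1.080 + 0.9970 = 2.077 kg·m².
ω_f = L / I = 50.25 / 2.077 = 24.19 rad/s.
KE_i = ½ΣIω² = 1459 J; KE_f = ½(2.077)(24.19)² = 607.9 J.

ΔKE lost ≈ 851 J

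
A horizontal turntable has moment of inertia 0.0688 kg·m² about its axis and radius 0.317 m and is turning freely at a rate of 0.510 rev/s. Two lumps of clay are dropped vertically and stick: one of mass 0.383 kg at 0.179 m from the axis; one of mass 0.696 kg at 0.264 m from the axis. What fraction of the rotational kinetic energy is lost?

fraction ≈ 0.469

No external torque acts about the axis; L_before = L_after.
Added inertia Σmr² = (0.383)(0.179)² + (0.696)(0.264)² = 0.06078 kg·m²; I_f = 0.06880 + 0.06078 = 0.1296 kg·m².
ω_f = I_p ω_i / I_f = (0.06880)(0.510) / 0.1296 = 0.2708 rev/s.
KE_i = ½(0.06880)(3.204 rad/s)² = 0.3532 J; KE_f = ½(0.1296)(1.701)² = 0.1875 J.
Fraction lost = 0.4691.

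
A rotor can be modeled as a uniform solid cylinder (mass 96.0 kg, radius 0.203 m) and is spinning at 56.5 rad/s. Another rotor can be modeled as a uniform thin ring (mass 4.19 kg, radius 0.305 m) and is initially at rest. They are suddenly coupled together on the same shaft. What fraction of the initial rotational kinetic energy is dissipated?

fraction ≈ 0.165

No external torque acts about the common axis, so total angular momentum is conserved.
Moments of inertia: I_A = ½(96.0)(0.203)² = 1.978 kg·m²; I_B = (4.19)(0.305)² = 0.3898 kg·m².
Taking A's sense as positive: L = (1.978)(56.5) = 111.8 kg·m²·rad/s.
Combined I = 1.978 + 0.3898 = 2.368 kg·m².
ω_f = L / I = 111.8 / 2.368 = 47.20 rad/s.
KE_i = ½ΣIω² = 3157 J; KE_f = ½(2.368)(47.20)² = 2637 J.
Fraction dissipated = (KE_i − KE_f)/KE_i = 0.1646.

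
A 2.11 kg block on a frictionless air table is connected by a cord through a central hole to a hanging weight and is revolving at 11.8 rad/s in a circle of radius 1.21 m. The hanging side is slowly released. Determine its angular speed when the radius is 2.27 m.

No torque about the axis ⇒ m r₁² ω₁ = m r₂² ω₂.
ω₂ = ω₁ (r₁/r₂)² = (11.8)(1.21/2.27)² = 3.353 rad/s.

ω₂ ≈ 3.35 rad/s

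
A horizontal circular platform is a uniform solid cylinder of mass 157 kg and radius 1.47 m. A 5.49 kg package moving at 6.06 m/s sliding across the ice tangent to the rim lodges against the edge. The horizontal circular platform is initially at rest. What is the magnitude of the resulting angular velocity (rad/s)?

The axle reaction passes through the central axle and exerts no torque about it; angular momentum about the central axle is conserved through the impact.
I_p = ½(157)(1.47)² = 169.6 kg·m². Taking the sense of the package's angular momentum as positive, L_{package} = m v R = (5.49)(6.06)(1.47) = 48.91 kg·m²/s.
L_i = 0 + 48.91 = 48.91 kg·m²/s.
After sticking, I_f = I_p + m R² = 169.6 + (5.49)(1.47)² = 181.5 kg·m².
ω_f = L_i / I_f = 48.91 / 181.5 = 0.2695 rad/s.

|ω_f| ≈ 0.269 rad/s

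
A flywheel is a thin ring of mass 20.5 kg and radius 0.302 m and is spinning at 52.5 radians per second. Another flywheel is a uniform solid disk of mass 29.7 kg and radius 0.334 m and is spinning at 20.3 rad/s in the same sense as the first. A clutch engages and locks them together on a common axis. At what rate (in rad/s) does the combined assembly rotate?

|ω_f| ≈ 37.4 rad/s

The coupling torques are internal; angular momentum about the shared axis is conserved.
Moments of inertia: I_A = (20.5)(0.302)² = 1.870 kg·m²; I_B = ½(29.7)(0.334)² = 1.657 kg·m².
Taking A's sense as positive: L = (1.870)(52.5) + (1.657)(20.3) = 131.8 kg·m²·rad/s.
Combined I = 1.870 + 1.657 = 3.526 kg·m².
ω_f = L / I = 131.8 / 3.526 = 37.37 rad/s.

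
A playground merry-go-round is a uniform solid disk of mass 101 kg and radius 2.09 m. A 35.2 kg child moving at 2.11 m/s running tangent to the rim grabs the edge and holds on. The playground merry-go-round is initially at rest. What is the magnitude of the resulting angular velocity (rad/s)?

About the axle the impulsive forces during the collision are internal, so angular momentum about that axis is conserved.
I_p = ½(101)(2.09)² = 220.6 kg·m². Taking the sense of the child's angular momentum as positive, L_{child} = m v R = (35.2)(2.11)(2.09) = 155.2 kg·m²/s.
L_i = 0 + 155.2 = 155.2 kg·m²/s.
After sticking, I_f = I_p + m R² = 220.6 + (35.2)(2.09)² = 374.3 kg·m².
ω_f = L_i / I_f = 155.2 / 374.3 = 0.4147 rad/s.

|ω_f| ≈ 0.415 rad/s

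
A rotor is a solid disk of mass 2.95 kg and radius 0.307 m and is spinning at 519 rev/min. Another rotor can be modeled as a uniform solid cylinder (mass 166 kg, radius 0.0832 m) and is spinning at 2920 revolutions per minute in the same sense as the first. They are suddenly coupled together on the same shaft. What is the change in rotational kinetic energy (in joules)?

ΔKE ≈ -3540 J

The coupling torques are internal; angular momentum about the shared axis is conserved.
Moments of inertia: I_A = ½(2.95)(0.307)² = 0.1390 kg·m²; I_B = ½(166)(0.0832)² = 0.5745 kg·m².
Taking A's sense as positive: L = (0.1390)(519) + (0.5745)(2920) = 1750 kg·m²·rpm.
Combined I = 0.1390 + 0.5745 = 0.7136 kg·m².
ω_f = L / I = 1750 / 0.7136 = 2452 rpm.
KE_i = ½ΣIω² = 27070 J; KE_f = ½(0.7136)(256.8)² = 23530 J.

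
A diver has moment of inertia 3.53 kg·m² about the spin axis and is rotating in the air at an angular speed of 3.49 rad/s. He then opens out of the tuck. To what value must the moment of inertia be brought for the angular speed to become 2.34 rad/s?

Angular momentum about the spin axis is conserved since the torque about it is zero.
I₂ = I₁ω₁ / ω₂ = (3.53)(3.49) / (2.34) = 5.265 kg·m².

I₂ ≈ 5.26 kg·m²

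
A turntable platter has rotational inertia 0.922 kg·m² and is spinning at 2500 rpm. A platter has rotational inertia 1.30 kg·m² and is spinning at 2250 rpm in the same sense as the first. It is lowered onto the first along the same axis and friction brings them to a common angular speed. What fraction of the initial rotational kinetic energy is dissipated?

fraction ≈ 0.00273

The coupling torques are internal; angular momentum about the shared axis is conserved.
Taking A's sense as positive: L = (0.9220)(2500) + (1.300)(2250) = 5230 kg·m²·rpm.
Combined I = 0.9220 + 1.300 = 2.222 kg·m².
ω_f = L / I = 5230 / 2.222 = 2354 rpm.
KE_i = ½ΣIω² = 67680 J; KE_f = ½(2.222)(246.5)² = 67500 J.
Fraction dissipated = (KE_i − KE_f)/KE_i = 0.002731.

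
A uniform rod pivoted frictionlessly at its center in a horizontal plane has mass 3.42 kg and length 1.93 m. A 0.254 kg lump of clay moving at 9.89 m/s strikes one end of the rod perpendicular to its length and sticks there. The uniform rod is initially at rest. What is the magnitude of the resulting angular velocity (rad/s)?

The axle reaction passes through the pivot and exerts no torque about it; angular momentum about the pivot is conserved through the impact.
I_p = (1/12)(3.42)(1.93)² = 1.062 kg·m². Taking the sense of the lump of clay's angular momentum as positive, L_{lump} = m v R = (0.254)(9.89)(1.93/2) = 2.424 kg·m²/s.
L_i = 0 + 2.424 = 2.424 kg·m²/s.
After sticking, I_f = I_p + m R² = 1.062 + (0.254)(1.93/2)² = 1.298 kg·m².
ω_f = L_i / I_f = 2.424 / 1.298 = 1.867 rad/s.

|ω_f| ≈ 1.87 rad/s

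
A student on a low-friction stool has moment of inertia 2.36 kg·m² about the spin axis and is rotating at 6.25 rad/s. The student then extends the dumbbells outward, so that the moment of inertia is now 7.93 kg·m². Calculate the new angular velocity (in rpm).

Angular momentum about the spin axis is conserved since the torque about it is zero.
ω₂ = I₁ω₁ / I₂ = (2.360)(6.25 rad/s) / (7.930) = 1.860 rad/s = 17.76 rpm.

ω₂ ≈ 17.8 rpm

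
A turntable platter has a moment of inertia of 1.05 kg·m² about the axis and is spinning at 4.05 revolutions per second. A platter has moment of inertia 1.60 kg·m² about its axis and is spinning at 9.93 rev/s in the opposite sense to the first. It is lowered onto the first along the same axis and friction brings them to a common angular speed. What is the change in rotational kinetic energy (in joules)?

The coupling torques are internal; angular momentum about the shared axis is conserved.
Taking A's sense as positive: L = (1.050)(4.05) − (1.600)(9.93) = -11.64 kg·m²·rev/s.
Combined I = 1.050 + 1.600 = 2.650 kg·m².
ω_f = L / I = -11.64 / 2.650 = -4.391 rev/s.
KE_i = ½ΣIω² = 3454 J; KE_f = ½(2.650)(27.59)² = 1008 J.

ΔKE ≈ -2450 J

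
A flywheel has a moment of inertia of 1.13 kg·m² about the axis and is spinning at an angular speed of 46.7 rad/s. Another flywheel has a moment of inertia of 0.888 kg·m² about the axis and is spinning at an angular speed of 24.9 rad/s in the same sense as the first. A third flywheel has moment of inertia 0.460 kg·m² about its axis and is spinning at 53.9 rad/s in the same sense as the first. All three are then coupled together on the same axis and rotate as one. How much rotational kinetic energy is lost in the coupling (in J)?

ΔKE lost ≈ 171 J

No external torque acts about the common axis, so total angular momentum is conserved.
Taking A's sense as positive: L = (1.130)(46.7) + (0.8880)(24.9) + (0.4600)(53.9) = 99.68 kg·m²·rad/s.
Combined I = 1.130 + 0.8880 + 0.4600 = 2.478 kg·m².
ω_f = L / I = 99.68 / 2.478 = 40.22 rad/s.
KE_i = ½ΣIω² = 2176 J; KE_f = ½(2.478)(40.22)² = 2005 J.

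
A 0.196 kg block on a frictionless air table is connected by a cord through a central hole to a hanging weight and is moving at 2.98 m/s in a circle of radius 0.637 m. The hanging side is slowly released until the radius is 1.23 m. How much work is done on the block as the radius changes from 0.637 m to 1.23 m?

W ≈ -0.637 J

The only horizontal force on the mass is along the cord (radial), so it exerts no torque about the hole and angular momentum m v r is conserved.
v₂ = v₁ r₁ / r₂ = (2.98)(0.637) / (1.23) = 1.543 m/s.
W = ΔKE = ½m(v₂² − v₁²) = -0.6369 J.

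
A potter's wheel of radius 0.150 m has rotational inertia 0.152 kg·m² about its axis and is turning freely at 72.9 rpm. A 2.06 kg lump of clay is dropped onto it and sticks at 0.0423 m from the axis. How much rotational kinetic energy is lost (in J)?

energy lost ≈ 0.105 J

The added mass arrives with no angular momentum about the axis, and any external torque about the axis is negligible, so the system's angular momentum is conserved.
Added inertia Σmr² = (2.06)(0.0423)² = 0.003686 kg·m²; I_f = 0.1520 + 0.003686 = 0.1557 kg·m².
ω_f = I_p ω_i / I_f = (0.1520)(72.9) / 0.1557 = 71.17 rpm.
KE_i = ½(0.1520)(7.634 rad/s)² = 4.429 J; KE_f = ½(0.1557)(7.453)² = 4.324 J.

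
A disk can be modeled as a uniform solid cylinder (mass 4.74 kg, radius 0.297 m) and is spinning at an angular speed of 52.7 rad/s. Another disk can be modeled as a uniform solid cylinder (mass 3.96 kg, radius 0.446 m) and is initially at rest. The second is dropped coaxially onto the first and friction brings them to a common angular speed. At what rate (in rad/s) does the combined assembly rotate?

The coupling torques are internal; angular momentum about the shared axis is conserved.
Moments of inertia: I_A = ½(4.74)(0.297)² = 0.2091 kg·m²; I_B = ½(3.96)(0.446)² = 0.3939 kg·m².
Taking A's sense as positive: L = (0.2091)(52.7) = 11.02 kg·m²·rad/s.
Combined I = 0.2091 + 0.3939 = 0.6029 kg·m².
ω_f = L / I = 11.02 / 0.6029 = 18.27 rad/s.

|ω_f| ≈ 18.3 rad/s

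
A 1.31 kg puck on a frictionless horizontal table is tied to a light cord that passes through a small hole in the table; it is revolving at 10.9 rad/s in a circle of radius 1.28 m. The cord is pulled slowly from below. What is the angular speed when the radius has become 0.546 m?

ω₂ ≈ 59.9 rad/s

The constraining force is radial, so m r² ω about the center is conserved.
ω₂ = ω₁ (r₁/r₂)² = (10.9)(1.28/0.546)² = 59.90 rad/s.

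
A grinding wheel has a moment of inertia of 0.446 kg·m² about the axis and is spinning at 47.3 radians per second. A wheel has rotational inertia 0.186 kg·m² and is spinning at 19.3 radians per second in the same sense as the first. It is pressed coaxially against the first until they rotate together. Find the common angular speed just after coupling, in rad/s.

No external torque acts about the common axis, so total angular momentum is conserved.
Taking A's sense as positive: L = (0.4460)(47.3) + (0.1860)(19.3) = 24.69 kg·m²·rad/s.
Combined I = 0.4460 + 0.1860 = 0.6320 kg·m².
ω_f = L / I = 24.69 / 0.6320 = 39.06 rad/s.

|ω_f| ≈ 39.1 rad/s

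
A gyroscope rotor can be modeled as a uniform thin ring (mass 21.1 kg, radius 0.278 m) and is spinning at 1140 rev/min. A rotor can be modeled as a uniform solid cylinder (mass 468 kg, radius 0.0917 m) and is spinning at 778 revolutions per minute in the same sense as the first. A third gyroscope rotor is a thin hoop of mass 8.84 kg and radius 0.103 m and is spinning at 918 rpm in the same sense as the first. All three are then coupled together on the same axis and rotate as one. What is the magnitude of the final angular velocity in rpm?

The coupling torques are internal; angular momentum about the shared axis is conserved.
Moments of inertia: I_A = (21.1)(0.278)² = 1.631 kg·m²; I_B = ½(468)(0.0917)² = 1.968 kg·m²; I_C = (8.84)(0.103)² = 0.09378 kg·m².
Taking A's sense as positive: L = (1.631)(1140) + (1.968)(778) + (0.09378)(918) = 3476 kg·m²·rpm.
Combined I = 1.631 + 1.968 + 0.09378 = 3.692 kg·m².
ω_f = L / I = 3476 / 3.692 = 941.4 rpm.

|ω_f| ≈ 941 rpm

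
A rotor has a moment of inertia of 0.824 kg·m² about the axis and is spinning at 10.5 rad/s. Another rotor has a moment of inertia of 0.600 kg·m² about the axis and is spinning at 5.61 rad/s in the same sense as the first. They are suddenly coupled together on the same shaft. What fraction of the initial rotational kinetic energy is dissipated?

The coupling torques are internal; angular momentum about the shared axis is conserved.
Taking A's sense as positive: L = (0.8240)(10.5) + (0.6000)(5.61) = 12.02 kg·m²·rad/s.
Combined I = 0.8240 + 0.6000 = 1.424 kg·m².
ω_f = L / I = 12.02 / 1.424 = 8.440 rad/s.
KE_i = ½ΣIω² = 54.86 J; KE_f = ½(1.424)(8.440)² = 50.71 J.
Fraction dissipated = (KE_i − KE_f)/KE_i = 0.07566.

fraction ≈ 0.0757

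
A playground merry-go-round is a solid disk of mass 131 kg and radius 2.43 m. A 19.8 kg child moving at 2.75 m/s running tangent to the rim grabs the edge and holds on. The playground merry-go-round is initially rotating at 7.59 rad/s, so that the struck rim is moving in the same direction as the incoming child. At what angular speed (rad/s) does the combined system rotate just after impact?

The axle reaction passes through the axle and exerts no torque about it; angular momentum about the axle is conserved through the impact.
I_p = ½(131)(2.43)² = 386.8 kg·m². Taking the sense of the child's angular momentum as positive, L_{child} = m v R = (19.8)(2.75)(2.43) = 132.3 kg·m²/s.
L_i = +I_p ω_p + m v R = +(386.8)(7.59) + 132.3 = 3068 kg·m²/s.
After sticking, I_f = I_p + m R² = 386.8 + (19.8)(2.43)² = 503.7 kg·m².
ω_f = L_i / I_f = 3068 / 503.7 = 6.091 rad/s.

|ω_f| ≈ 6.09 rad/s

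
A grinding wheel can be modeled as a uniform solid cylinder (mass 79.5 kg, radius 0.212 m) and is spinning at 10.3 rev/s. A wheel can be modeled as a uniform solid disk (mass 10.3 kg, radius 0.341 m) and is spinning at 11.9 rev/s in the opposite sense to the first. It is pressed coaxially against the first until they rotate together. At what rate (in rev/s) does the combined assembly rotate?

|ω_f| ≈ 4.73 rev/s

No external torque acts about the common axis, so total angular momentum is conserved.
Moments of inertia: I_A = ½(79.5)(0.212)² = 1.787 kg·m²; I_B = ½(10.3)(0.341)² = 0.5988 kg·m².
Taking A's sense as positive: L = (1.787)(10.3) − (0.5988)(11.9) = 11.27 kg·m²·rev/s.
Combined I = 1.787 + 0.5988 = 2.385 kg·m².
ω_f = L / I = 11.27 / 2.385 = 4.727 rev/s.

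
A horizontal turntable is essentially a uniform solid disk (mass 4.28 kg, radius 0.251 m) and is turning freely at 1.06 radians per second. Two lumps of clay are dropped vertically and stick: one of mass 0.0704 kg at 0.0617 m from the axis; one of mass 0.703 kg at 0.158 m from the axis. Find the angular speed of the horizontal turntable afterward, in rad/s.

ω_f ≈ 0.936 rad/s

The added mass arrives with no angular momentum about the axis, and any external torque about the axis is negligible, so the system's angular momentum is conserved.
I_p = ½(4.28)(0.251)² = 0.1348 kg·m².
Added inertia Σmr² = (0.0704)(0.0617)² + (0.703)(0.158)² = 0.01782 kg·m²; I_f = 0.1348 + 0.01782 = 0.1526 kg·m².
ω_f = I_p ω_i / I_f = (0.1348)(1.06) / 0.1526 = 0.9363 rad/s.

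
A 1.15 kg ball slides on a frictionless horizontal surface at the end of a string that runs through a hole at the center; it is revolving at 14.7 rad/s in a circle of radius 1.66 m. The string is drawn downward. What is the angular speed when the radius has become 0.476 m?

ω₂ ≈ 179 rad/s

No torque about the axis ⇒ m r₁² ω₁ = m r₂² ω₂.
ω₂ = ω₁ (r₁/r₂)² = (14.7)(1.66/0.476)² = 178.8 rad/s.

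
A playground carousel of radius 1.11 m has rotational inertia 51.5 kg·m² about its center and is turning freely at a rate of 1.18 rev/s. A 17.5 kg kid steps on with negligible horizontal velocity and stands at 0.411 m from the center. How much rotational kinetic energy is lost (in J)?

The added mass arrives with no angular momentum about the center, and any external torque about the center is negligible, so the system's angular momentum is conserved.
Added inertia Σmr² = (17.5)(0.411)² = 2.956 kg·m²; I_f = 51.50 + 2.956 = 54.46 kg·m².
ω_f = I_p ω_i / I_f = (51.50)(1.18) / 54.46 = 1.116 rev/s.
KE_i = ½(51.50)(7.414 rad/s)² = 1415 J; KE_f = ½(54.46)(7.012)² = 1339 J.

energy lost ≈ 76.8 J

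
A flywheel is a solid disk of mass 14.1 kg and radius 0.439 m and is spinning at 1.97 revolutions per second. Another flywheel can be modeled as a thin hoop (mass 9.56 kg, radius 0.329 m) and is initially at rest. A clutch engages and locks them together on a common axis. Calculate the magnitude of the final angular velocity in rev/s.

|ω_f| ≈ 1.12 rev/s

The coupling torques are internal; angular momentum about the shared axis is conserved.
Moments of inertia: I_A = ½(14.1)(0.439)² = 1.359 kg·m²; I_B = (9.56)(0.329)² = 1.035 kg·m².
Taking A's sense as positive: L = (1.359)(1.97) = 2.677 kg·m²·rev/s.
Combined I = 1.359 + 1.035 = 2.393 kg·m².
ω_f = L / I = 2.677 / 2.393 = 1.118 rev/s.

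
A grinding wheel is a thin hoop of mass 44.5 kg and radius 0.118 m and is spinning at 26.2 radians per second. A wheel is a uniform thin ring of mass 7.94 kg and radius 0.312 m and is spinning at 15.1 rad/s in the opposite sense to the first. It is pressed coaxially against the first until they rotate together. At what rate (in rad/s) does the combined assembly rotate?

|ω_f| ≈ 3.28 rad/s

No external torque acts about the common axis, so total angular momentum is conserved.
Moments of inertia: I_A = (44.5)(0.118)² = 0.6196 kg·m²; I_B = (7.94)(0.312)² = 0.7729 kg·m².
Taking A's sense as positive: L = (0.6196)(26.2) − (0.7729)(15.1) = 4.563 kg·m²·rad/s.
Combined I = 0.6196 + 0.7729 = 1.393 kg·m².
ω_f = L / I = 4.563 / 1.393 = 3.277 rad/s.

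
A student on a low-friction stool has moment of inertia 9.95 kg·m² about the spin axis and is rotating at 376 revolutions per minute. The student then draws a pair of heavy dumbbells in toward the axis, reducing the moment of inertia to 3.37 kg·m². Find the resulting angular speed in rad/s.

No external torque acts about the spin axis, so angular momentum is conserved.
ω₂ = I₁ω₁ / I₂ = (9.950)(376 rpm) / (3.370) = 1110 rpm = 116.3 rad/s.

ω₂ ≈ 116 rad/s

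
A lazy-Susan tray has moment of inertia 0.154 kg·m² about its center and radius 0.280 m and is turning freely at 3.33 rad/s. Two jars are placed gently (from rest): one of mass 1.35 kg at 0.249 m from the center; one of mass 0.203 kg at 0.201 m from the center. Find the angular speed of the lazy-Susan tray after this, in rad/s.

ω_f ≈ 2.09 rad/s

No external torque acts about the center; L_before = L_after.
Added inertia Σmr² = (1.35)(0.249)² + (0.203)(0.201)² = 0.09190 kg·m²; I_f = 0.1540 + 0.09190 = 0.2459 kg·m².
ω_f = I_p ω_i / I_f = (0.1540)(3.33) / 0.2459 = 2.085 rad/s.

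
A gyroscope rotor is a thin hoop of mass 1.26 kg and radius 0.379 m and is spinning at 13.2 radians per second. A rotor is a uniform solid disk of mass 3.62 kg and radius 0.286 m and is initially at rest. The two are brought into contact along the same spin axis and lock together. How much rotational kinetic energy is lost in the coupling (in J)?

The coupling torques are internal; angular momentum about the shared axis is conserved.
Moments of inertia: I_A = (1.26)(0.379)² = 0.1810 kg·m²; I_B = ½(3.62)(0.286)² = 0.1481 kg·m².
Taking A's sense as positive: L = (0.1810)(13.2) = 2.389 kg·m²·rad/s.
Combined I = 0.1810 + 0.1481 = 0.3290 kg·m².
ω_f = L / I = 2.389 / 0.3290 = 7.261 rad/s.
KE_i = ½ΣIω² = 15.77 J; KE_f = ½(0.3290)(7.261)² = 8.673 J.

ΔKE lost ≈ 7.09 J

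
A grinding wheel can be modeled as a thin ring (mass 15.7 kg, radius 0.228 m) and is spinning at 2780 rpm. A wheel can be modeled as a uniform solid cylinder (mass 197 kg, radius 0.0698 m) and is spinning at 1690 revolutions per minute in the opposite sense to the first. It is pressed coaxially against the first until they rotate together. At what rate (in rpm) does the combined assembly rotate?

No external torque acts about the common axis, so total angular momentum is conserved.
Moments of inertia: I_A = (15.7)(0.228)² = 0.8161 kg·m²; I_B = ½(197)(0.0698)² = 0.4799 kg·m².
Taking A's sense as positive: L = (0.8161)(2780) − (0.4799)(1690) = 1458 kg·m²·rpm.
Combined I = 0.8161 + 0.4799 = 1.296 kg·m².
ω_f = L / I = 1458 / 1.296 = 1125 rpm.

|ω_f| ≈ 1120 rpm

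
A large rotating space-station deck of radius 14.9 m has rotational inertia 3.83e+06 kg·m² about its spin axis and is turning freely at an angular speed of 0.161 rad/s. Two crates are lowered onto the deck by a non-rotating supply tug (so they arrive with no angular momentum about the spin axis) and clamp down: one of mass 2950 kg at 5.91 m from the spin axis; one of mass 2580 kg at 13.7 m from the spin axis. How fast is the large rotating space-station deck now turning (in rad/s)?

ω_f ≈ 0.140 rad/s

No external torque acts about the spin axis; L_before = L_after.
Added inertia Σmr² = (2950)(5.91)² + (2580)(13.7)² = 5.873e+05 kg·m²; I_f = 3.830e+06 + 5.873e+05 = 4.417e+06 kg·m².
ω_f = I_p ω_i / I_f = (3.830e+06)(0.161) / 4.417e+06 = 0.1396 rad/s.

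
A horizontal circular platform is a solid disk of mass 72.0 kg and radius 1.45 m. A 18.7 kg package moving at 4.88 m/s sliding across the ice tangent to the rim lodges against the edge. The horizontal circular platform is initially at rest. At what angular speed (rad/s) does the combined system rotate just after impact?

The axle reaction passes through the central axle and exerts no torque about it; angular momentum about the central axle is conserved through the impact.
I_p = ½(72.0)(1.45)² = 75.69 kg·m². Taking the sense of the package's angular momentum as positive, L_{package} = m v R = (18.7)(4.88)(1.45) = 132.3 kg·m²/s.
L_i = 0 + 132.3 = 132.3 kg·m²/s.
After sticking, I_f = I_p + m R² = 75.69 + (18.7)(1.45)² = 115.0 kg·m².
ω_f = L_i / I_f = 132.3 / 115.0 = 1.151 rad/s.

|ω_f| ≈ 1.15 rad/s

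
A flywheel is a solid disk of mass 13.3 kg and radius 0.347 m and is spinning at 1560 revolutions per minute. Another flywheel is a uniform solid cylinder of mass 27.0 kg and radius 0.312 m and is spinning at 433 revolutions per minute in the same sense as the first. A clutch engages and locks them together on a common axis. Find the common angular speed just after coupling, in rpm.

|ω_f| ≈ 860 rpm

No external torque acts about the common axis, so total angular momentum is conserved.
Moments of inertia: I_A = ½(13.3)(0.347)² = 0.8007 kg·m²; I_B = ½(27.0)(0.312)² = 1.314 kg·m².
Taking A's sense as positive: L = (0.8007)(1560) + (1.314)(433) = 1818 kg·m²·rpm.
Combined I = 0.8007 + 1.314 = 2.115 kg·m².
ω_f = L / I = 1818 / 2.115 = 859.7 rpm.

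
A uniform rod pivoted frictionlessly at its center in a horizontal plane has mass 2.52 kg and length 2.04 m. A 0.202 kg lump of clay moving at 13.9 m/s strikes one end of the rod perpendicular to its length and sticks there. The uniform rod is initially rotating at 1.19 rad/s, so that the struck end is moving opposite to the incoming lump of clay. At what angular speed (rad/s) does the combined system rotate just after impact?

About the pivot the impulsive forces during the collision are internal, so angular momentum about that axis is conserved.
I_p = (1/12)(2.52)(2.04)² = 0.8739 kg·m². Taking the sense of the lump of clay's angular momentum as positive, L_{lump} = m v R = (0.202)(13.9)(2.04/2) = 2.864 kg·m²/s.
L_i = −I_p ω_p + m v R = −(0.8739)(1.19) + 2.864 = 1.824 kg·m²/s.
After sticking, I_f = I_p + m R² = 0.8739 + (0.202)(2.04/2)² = 1.084 kg·m².
ω_f = L_i / I_f = 1.824 / 1.084 = 1.682 rad/s.

|ω_f| ≈ 1.68 rad/s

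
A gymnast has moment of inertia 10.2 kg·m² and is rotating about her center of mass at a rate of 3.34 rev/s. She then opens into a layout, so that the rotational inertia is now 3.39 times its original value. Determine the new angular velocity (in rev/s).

ω₂ ≈ 0.985 rev/s

With no external torque about the axis, L is conserved: I₁ω₁ = I₂ω₂.
I₂ = 3.39 × 10.2 = 34.58 kg·m².
ω₂ = I₁ω₁ / I₂ = (10.20)(3.34 rev/s) / (34.58) = 0.9853 rev/s.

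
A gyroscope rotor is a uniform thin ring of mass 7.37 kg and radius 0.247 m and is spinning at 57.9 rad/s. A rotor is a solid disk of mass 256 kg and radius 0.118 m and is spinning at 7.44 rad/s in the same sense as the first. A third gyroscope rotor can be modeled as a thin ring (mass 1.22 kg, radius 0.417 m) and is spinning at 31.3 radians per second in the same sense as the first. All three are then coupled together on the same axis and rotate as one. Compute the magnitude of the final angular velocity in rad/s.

No external torque acts about the common axis, so total angular momentum is conserved.
Moments of inertia: I_A = (7.37)(0.247)² = 0.4496 kg·m²; I_B = ½(256)(0.118)² = 1.782 kg·m²; I_C = (1.22)(0.417)² = 0.2121 kg·m².
Taking A's sense as positive: L = (0.4496)(57.9) + (1.782)(7.44) + (0.2121)(31.3) = 45.93 kg·m²·rad/s.
Combined I = 0.4496 + 1.782 + 0.2121 = 2.444 kg·m².
ω_f = L / I = 45.93 / 2.444 = 18.79 rad/s.

|ω_f| ≈ 18.8 rad/s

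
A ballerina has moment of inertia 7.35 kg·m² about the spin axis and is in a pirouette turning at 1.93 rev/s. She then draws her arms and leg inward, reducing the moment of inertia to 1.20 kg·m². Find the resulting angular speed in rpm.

ω₂ ≈ 709 rpm

No external torque acts about the spin axis, so angular momentum is conserved.
ω₂ = I₁ω₁ / I₂ = (7.350)(1.93 rev/s) / (1.200) = 11.82 rev/s = 709.3 rpm.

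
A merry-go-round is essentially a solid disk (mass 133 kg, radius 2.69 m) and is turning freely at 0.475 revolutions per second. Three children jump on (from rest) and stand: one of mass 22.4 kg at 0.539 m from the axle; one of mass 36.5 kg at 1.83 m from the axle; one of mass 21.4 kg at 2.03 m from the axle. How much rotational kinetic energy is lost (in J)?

energy lost ≈ 666 J

The added mass arrives with no angular momentum about the axle, and any external torque about the axle is negligible, so the system's angular momentum is conserved.
I_p = ½(133)(2.69)² = 481.2 kg·m².
Added inertia Σmr² = (22.4)(0.539)² + (36.5)(1.83)² + (21.4)(2.03)² = 216.9 kg·m²; I_f = 481.2 + 216.9 = 698.1 kg·m².
ω_f = I_p ω_i / I_f = (481.2)(0.475) / 698.1 = 0.3274 rev/s.
KE_i = ½(481.2)(2.985 rad/s)² = 2143 J; KE_f = ½(698.1)(2.057)² = 1477 J.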